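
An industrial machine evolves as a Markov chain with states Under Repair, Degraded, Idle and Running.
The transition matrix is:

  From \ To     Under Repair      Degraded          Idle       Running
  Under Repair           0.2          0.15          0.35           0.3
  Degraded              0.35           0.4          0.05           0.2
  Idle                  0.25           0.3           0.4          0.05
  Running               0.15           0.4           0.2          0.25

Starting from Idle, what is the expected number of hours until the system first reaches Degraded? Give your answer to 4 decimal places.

Let t(s) be the expected number of hours to first reach Degraded from state s, with t(Degraded) = 0. Conditioning on the first hour:
t(Under Repair) = 1 + 0.2·t(Under Repair) + 0.35·t(Idle) + 0.3·t(Running)
t(Idle) = 1 + 0.25·t(Under Repair) + 0.4·t(Idle) + 0.05·t(Running)
t(Running) = 1 + 0.15·t(Under Repair) + 0.2·t(Idle) + 0.25·t(Running)
Solving: t(Under Repair) = 3.9710, t(Idle) = 3.5781, t(Running) = 3.0817.
Expected hours from Idle to Degraded: 3.5781.

3.5781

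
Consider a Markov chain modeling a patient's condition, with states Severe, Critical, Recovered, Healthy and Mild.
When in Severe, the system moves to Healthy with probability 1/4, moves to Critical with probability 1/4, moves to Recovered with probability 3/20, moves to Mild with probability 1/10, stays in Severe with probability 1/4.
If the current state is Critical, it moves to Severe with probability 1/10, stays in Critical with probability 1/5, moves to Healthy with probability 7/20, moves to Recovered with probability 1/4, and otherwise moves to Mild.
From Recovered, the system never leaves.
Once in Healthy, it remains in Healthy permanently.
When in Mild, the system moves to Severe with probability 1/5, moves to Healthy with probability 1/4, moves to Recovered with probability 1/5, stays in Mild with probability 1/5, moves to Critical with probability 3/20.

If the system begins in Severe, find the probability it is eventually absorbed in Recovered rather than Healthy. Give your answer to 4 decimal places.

Let h(s) be the probability of absorption at Recovered starting from transient state s. Then h(Recovered) = 1 and h(Healthy) = 0. By first-step analysis:
h(Severe) = 0.25·h(Severe) + 0.25·h(Critical) + 0.15·1 + 0.25·0 + 0.1·h(Mild)
h(Critical) = 0.1·h(Severe) + 0.2·h(Critical) + 0.25·1 + 0.35·0 + 0.1·h(Mild)
h(Mild) = 0.2·h(Severe) + 0.15·h(Critical) + 0.2·1 + 0.25·0 + 0.2·h(Mild)
Solving: h(Severe) = 0.3953, h(Critical) = 0.4152, h(Mild) = 0.4267.
Starting from Severe, the probability is 0.3953.

0.3953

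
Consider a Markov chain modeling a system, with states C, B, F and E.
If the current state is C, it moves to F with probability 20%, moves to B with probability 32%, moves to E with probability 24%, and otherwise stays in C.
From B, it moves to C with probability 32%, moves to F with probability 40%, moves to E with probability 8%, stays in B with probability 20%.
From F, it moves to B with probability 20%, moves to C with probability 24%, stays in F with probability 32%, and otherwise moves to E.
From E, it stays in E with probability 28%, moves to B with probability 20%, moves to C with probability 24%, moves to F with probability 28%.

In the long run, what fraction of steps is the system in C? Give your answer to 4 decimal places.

Let the stationary distribution be π with π = πP and π_1 + π_2 + π_3 + π_4 = 1.
π_1 = 0.24·π_1 + 0.32·π_2 + 0.24·π_3 + 0.24·π_4
π_2 = 0.32·π_1 + 0.2·π_2 + 0.2·π_3 + 0.2·π_4
π_3 = 0.2·π_1 + 0.4·π_2 + 0.32·π_3 + 0.28·π_4
Solving with the normalization constraint gives π = (0.2585, 0.2310, 0.2990, 0.2115).
So the stationary probability of C is 0.2585.

0.2585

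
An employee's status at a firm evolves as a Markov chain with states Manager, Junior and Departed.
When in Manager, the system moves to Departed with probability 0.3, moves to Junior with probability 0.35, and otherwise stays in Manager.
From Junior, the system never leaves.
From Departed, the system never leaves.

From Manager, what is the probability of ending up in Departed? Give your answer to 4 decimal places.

0.4615

Let h(s) be the probability of absorption at Departed starting from transient state s. Then h(Departed) = 1 and h(Junior) = 0. By first-step analysis:
h(Manager) = 0.35·h(Manager) + 0.35·0 + 0.3·1
Solving: h(Manager) = 0.4615.
Starting from Manager, the probability is 0.4615.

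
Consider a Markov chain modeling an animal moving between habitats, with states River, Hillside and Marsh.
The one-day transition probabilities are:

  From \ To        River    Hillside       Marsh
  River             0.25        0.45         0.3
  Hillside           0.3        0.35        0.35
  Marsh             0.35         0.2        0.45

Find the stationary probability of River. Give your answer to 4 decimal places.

0.3034

Let the stationary distribution be π with π = πP and π_1 + π_2 + π_3 = 1.
π_1 = 0.25·π_1 + 0.3·π_2 + 0.35·π_3
π_2 = 0.45·π_1 + 0.35·π_2 + 0.2·π_3
Solving with the normalization constraint gives π = (0.3034, 0.3245, 0.3720).
So the stationary probability of River is 0.3034.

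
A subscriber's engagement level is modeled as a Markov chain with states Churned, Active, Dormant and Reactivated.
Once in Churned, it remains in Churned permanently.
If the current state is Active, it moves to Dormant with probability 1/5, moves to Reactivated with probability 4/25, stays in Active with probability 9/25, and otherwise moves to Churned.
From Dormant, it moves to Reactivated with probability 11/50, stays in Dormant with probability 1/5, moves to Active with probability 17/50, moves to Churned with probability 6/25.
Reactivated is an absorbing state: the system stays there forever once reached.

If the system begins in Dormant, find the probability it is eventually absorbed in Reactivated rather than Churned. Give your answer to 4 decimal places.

Let h(s) be the probability of absorption at Reactivated starting from transient state s. Then h(Reactivated) = 1 and h(Churned) = 0. By first-step analysis:
h(Active) = 0.28·0 + 0.36·h(Active) + 0.2·h(Dormant) + 0.16·1
h(Dormant) = 0.24·0 + 0.34·h(Active) + 0.2·h(Dormant) + 0.22·1
Solving: h(Active) = 0.3874, h(Dormant) = 0.4396.
Starting from Dormant, the probability is 0.4396.

0.4396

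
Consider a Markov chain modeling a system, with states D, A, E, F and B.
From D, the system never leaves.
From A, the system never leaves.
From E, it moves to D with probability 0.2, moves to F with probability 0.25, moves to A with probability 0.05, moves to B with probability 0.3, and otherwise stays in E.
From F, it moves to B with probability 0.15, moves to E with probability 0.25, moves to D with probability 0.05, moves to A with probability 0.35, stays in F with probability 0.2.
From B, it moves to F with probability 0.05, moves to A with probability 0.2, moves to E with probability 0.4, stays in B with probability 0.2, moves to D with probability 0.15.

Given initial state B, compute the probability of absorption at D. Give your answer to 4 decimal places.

0.4692

Let h(s) be the probability of absorption at D starting from transient state s. Then h(D) = 1 and h(A) = 0. By first-step analysis:
h(E) = 0.2·1 + 0.05·0 + 0.2·h(E) + 0.25·h(F) + 0.3·h(B)
h(F) = 0.05·1 + 0.35·0 + 0.25·h(E) + 0.2·h(F) + 0.15·h(B)
h(B) = 0.15·1 + 0.2·0 + 0.4·h(E) + 0.05·h(F) + 0.2·h(B)
Solving: h(E) = 0.5242, h(F) = 0.3143, h(B) = 0.4692.
Starting from B, the probability is 0.4692.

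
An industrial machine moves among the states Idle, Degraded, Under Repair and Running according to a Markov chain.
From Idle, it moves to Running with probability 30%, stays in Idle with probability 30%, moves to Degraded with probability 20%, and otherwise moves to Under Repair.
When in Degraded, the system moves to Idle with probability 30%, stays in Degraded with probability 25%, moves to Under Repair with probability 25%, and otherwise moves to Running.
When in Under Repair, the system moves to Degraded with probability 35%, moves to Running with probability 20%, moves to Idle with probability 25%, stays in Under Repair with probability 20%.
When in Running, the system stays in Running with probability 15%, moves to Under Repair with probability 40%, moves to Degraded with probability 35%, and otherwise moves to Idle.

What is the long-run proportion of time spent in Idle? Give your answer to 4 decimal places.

Let the stationary distribution be π with π = πP and π_1 + π_2 + π_3 + π_4 = 1.
π_1 = 0.3·π_1 + 0.3·π_2 + 0.25·π_3 + 0.1·π_4
π_2 = 0.2·π_1 + 0.25·π_2 + 0.35·π_3 + 0.35·π_4
π_3 = 0.2·π_1 + 0.25·π_2 + 0.2·π_3 + 0.4·π_4
Solving with the normalization constraint gives π = (0.2444, 0.2849, 0.2570, 0.2138).
So the stationary probability of Idle is 0.2444.

0.2444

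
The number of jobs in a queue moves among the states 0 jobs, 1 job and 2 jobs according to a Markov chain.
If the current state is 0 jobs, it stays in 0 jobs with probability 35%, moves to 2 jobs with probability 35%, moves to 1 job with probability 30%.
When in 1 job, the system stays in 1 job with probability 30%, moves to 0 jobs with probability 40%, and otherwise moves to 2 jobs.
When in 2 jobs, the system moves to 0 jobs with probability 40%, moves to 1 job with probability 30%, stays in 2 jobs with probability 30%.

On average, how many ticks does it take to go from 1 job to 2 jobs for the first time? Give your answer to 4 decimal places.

Let t(s) be the expected number of ticks to first reach 2 jobs from state s, with t(2 jobs) = 0. Conditioning on the first tick:
t(0 jobs) = 1 + 0.35·t(0 jobs) + 0.3·t(1 job)
t(1 job) = 1 + 0.4·t(0 jobs) + 0.3·t(1 job)
Solving: t(0 jobs) = 2.9851, t(1 job) = 3.1343.
Expected ticks from 1 job to 2 jobs: 3.1343.

3.1343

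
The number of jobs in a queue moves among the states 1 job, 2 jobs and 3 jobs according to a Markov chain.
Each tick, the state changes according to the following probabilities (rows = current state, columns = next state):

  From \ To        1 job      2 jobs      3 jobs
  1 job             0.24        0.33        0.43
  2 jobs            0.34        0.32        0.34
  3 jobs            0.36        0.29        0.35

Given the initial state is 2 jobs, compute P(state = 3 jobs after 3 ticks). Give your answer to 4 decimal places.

Propagate the distribution vector 3 ticks from 2 jobs.
After 0 ticks: (0.0000, 1.0000, 0.0000)
After 1 tick: (0.3400, 0.3200, 0.3400)
After 2 ticks: (0.3128, 0.3132, 0.3740)
After 3 ticks: (0.3162, 0.3119, 0.3719)
P(in 3 jobs after 3 ticks) = 0.3719

0.3719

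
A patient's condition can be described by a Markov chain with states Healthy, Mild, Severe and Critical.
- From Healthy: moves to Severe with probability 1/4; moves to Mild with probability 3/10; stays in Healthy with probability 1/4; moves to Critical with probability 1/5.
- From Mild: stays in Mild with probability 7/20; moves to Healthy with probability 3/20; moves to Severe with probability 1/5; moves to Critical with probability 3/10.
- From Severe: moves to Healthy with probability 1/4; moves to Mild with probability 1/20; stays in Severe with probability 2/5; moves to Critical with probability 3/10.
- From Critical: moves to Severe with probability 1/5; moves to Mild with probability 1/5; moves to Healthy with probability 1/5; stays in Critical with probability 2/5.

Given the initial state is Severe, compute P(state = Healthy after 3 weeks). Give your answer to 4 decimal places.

Propagate the distribution vector 3 weeks from Severe.
After 0 weeks: (0.0000, 0.0000, 1.0000, 0.0000)
After 1 week: (0.2500, 0.0500, 0.4000, 0.3000)
After 2 weeks: (0.2300, 0.1725, 0.2925, 0.3050)
After 3 weeks: (0.2175, 0.2050, 0.2700, 0.3075)
P(in Healthy after 3 weeks) = 0.2175

0.2175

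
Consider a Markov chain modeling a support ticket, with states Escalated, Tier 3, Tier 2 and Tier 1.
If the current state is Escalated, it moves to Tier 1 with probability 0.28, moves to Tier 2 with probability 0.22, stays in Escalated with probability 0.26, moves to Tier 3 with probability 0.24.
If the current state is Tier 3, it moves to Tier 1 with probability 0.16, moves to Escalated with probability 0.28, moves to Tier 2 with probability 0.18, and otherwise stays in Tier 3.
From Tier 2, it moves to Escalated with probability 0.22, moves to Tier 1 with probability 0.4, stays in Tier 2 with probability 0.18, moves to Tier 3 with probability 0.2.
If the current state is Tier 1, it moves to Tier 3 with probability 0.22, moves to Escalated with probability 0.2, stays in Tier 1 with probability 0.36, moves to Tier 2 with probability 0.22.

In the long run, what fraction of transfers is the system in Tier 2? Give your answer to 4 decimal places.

0.2014

Let the stationary distribution be π with π = πP and π_1 + π_2 + π_3 + π_4 = 1.
π_1 = 0.26·π_1 + 0.28·π_2 + 0.22·π_3 + 0.2·π_4
π_2 = 0.24·π_1 + 0.38·π_2 + 0.2·π_3 + 0.22·π_4
π_3 = 0.22·π_1 + 0.18·π_2 + 0.18·π_3 + 0.22·π_4
Solving with the normalization constraint gives π = (0.2394, 0.2628, 0.2014, 0.2963).
So the stationary probability of Tier 2 is 0.2014.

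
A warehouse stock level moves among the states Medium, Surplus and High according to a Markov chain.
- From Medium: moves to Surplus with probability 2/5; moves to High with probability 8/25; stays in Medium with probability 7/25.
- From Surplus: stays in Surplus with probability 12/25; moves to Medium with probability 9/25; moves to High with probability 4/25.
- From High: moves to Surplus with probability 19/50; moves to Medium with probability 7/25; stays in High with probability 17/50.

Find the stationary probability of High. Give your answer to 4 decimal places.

Let the stationary distribution be π with π = πP and π_1 + π_2 + π_3 = 1.
π_1 = 0.28·π_1 + 0.36·π_2 + 0.28·π_3
π_2 = 0.4·π_1 + 0.48·π_2 + 0.38·π_3
Solving with the normalization constraint gives π = (0.3143, 0.4292, 0.2565).
So the stationary probability of High is 0.2565.

0.2565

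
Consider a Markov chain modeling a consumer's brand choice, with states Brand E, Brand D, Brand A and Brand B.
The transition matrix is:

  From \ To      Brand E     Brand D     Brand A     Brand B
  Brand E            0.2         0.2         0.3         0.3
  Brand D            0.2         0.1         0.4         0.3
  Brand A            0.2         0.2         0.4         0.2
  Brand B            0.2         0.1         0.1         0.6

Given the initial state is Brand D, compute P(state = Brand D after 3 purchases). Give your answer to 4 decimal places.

0.1490

Propagate the distribution vector 3 purchases from Brand D.
After 0 purchases: (0.0000, 1.0000, 0.0000, 0.0000)
After 1 purchase: (0.2000, 0.1000, 0.4000, 0.3000)
After 2 purchases: (0.2000, 0.1600, 0.2900, 0.3500)
After 3 purchases: (0.2000, 0.1490, 0.2750, 0.3760)
P(in Brand D after 3 purchases) = 0.1490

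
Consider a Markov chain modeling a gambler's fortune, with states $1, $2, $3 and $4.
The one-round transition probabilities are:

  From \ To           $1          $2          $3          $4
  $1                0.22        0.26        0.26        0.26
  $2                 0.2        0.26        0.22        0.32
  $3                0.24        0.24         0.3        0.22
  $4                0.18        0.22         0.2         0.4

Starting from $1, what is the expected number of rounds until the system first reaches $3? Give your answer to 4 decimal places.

Let t(s) be the expected number of rounds to first reach $3 from state s, with t($3) = 0. Conditioning on the first round:
t($1) = 1 + 0.22·t($1) + 0.26·t($2) + 0.26·t($4)
t($2) = 1 + 0.2·t($1) + 0.26·t($2) + 0.32·t($4)
t($4) = 1 + 0.18·t($1) + 0.22·t($2) + 0.4·t($4)
Solving: t($1) = 4.3302, t($2) = 4.5210, t($4) = 4.6234.
Expected rounds from $1 to $3: 4.3302.

4.3302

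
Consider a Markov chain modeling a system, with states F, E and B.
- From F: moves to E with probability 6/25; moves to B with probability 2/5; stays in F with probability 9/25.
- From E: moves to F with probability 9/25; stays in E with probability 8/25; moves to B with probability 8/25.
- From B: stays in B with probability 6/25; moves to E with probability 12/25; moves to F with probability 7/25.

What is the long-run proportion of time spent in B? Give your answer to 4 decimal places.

0.3211

Let the stationary distribution be π with π = πP and π_1 + π_2 + π_3 = 1.
π_1 = 0.36·π_1 + 0.36·π_2 + 0.28·π_3
π_2 = 0.24·π_1 + 0.32·π_2 + 0.48·π_3
Solving with the normalization constraint gives π = (0.3343, 0.3446, 0.3211).
So the stationary probability of B is 0.3211.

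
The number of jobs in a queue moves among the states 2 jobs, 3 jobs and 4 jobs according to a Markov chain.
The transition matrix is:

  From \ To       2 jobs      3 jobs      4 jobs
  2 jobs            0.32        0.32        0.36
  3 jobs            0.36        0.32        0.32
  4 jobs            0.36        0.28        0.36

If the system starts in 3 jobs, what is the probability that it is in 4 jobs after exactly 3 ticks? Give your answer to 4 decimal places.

Propagate the distribution vector 3 ticks from 3 jobs.
After 0 ticks: (0.0000, 1.0000, 0.0000)
After 1 tick: (0.3600, 0.3200, 0.3200)
After 2 ticks: (0.3456, 0.3072, 0.3472)
After 3 ticks: (0.3462, 0.3061, 0.3477)
P(in 4 jobs after 3 ticks) = 0.3477

0.3477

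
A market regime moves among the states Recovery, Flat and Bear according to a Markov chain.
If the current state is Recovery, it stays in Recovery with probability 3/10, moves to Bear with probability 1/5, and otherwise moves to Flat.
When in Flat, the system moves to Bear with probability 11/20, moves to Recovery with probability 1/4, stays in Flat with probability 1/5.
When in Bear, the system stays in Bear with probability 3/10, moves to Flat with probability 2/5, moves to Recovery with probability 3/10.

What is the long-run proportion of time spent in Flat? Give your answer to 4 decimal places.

Let the stationary distribution be π with π = πP and π_1 + π_2 + π_3 = 1.
π_1 = 0.3·π_1 + 0.25·π_2 + 0.3·π_3
π_2 = 0.5·π_1 + 0.2·π_2 + 0.4·π_3
Solving with the normalization constraint gives π = (0.2822, 0.3568, 0.3610).
So the stationary probability of Flat is 0.3568.

0.3568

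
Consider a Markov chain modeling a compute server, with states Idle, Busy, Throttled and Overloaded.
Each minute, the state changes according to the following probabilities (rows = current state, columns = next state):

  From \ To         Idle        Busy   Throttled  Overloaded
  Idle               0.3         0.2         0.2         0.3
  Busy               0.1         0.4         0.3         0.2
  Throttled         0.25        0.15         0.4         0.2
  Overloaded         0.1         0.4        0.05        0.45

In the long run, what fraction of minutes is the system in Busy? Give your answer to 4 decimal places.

Let the stationary distribution be π with π = πP and π_1 + π_2 + π_3 + π_4 = 1.
π_1 = 0.3·π_1 + 0.1·π_2 + 0.25·π_3 + 0.1·π_4
π_2 = 0.2·π_1 + 0.4·π_2 + 0.15·π_3 + 0.4·π_4
π_3 = 0.2·π_1 + 0.3·π_2 + 0.4·π_3 + 0.05·π_4
Solving with the normalization constraint gives π = (0.1689, 0.3077, 0.2342, 0.2892).
So the stationary probability of Busy is 0.3077.

0.3077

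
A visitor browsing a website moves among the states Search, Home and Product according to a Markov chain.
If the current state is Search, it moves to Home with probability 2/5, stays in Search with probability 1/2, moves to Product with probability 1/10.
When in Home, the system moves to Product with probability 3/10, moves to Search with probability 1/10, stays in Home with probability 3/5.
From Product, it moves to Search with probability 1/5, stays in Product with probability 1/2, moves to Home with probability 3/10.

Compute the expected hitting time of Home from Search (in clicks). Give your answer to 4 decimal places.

2.6087

Let t(s) be the expected number of clicks to first reach Home from state s, with t(Home) = 0. Conditioning on the first click:
t(Search) = 1 + 0.5·t(Search) + 0.1·t(Product)
t(Product) = 1 + 0.2·t(Search) + 0.5·t(Product)
Solving: t(Search) = 2.6087, t(Product) = 3.0435.
Expected clicks from Search to Home: 2.6087.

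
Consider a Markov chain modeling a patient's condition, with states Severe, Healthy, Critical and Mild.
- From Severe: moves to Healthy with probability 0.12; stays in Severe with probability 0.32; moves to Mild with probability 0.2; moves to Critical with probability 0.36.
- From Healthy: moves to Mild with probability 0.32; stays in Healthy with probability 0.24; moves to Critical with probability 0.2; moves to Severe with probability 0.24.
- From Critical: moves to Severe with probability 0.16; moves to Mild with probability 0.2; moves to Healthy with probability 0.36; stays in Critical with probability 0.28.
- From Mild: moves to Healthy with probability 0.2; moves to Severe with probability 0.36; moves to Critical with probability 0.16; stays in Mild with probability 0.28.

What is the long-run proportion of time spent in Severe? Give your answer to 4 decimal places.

Let the stationary distribution be π with π = πP and π_1 + π_2 + π_3 + π_4 = 1.
π_1 = 0.32·π_1 + 0.24·π_2 + 0.16·π_3 + 0.36·π_4
π_2 = 0.12·π_1 + 0.24·π_2 + 0.36·π_3 + 0.2·π_4
π_3 = 0.36·π_1 + 0.2·π_2 + 0.28·π_3 + 0.16·π_4
Solving with the normalization constraint gives π = (0.2710, 0.2280, 0.2538, 0.2471).
So the stationary probability of Severe is 0.2710.

0.2710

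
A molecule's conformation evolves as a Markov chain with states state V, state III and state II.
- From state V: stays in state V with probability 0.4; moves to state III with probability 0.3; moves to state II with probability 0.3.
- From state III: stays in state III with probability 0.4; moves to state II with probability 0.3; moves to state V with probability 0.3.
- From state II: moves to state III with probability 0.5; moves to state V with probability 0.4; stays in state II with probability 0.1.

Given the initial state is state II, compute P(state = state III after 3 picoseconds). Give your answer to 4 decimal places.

0.3930

Propagate the distribution vector 3 picoseconds from state II.
After 0 picoseconds: (0.0000, 0.0000, 1.0000)
After 1 picosecond: (0.4000, 0.5000, 0.1000)
After 2 picoseconds: (0.3500, 0.3700, 0.2800)
After 3 picoseconds: (0.3630, 0.3930, 0.2440)
P(in state III after 3 picoseconds) = 0.3930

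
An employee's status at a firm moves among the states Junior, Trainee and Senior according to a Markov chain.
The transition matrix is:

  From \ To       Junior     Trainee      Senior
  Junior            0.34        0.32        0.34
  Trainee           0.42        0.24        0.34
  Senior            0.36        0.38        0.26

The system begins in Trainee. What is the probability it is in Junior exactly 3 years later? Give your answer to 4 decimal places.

Propagate the distribution vector 3 years from Trainee.
After 0 years: (0.0000, 1.0000, 0.0000)
After 1 year: (0.4200, 0.2400, 0.3400)
After 2 years: (0.3660, 0.3212, 0.3128)
After 3 years: (0.3720, 0.3131, 0.3150)
P(in Junior after 3 years) = 0.3720

0.3720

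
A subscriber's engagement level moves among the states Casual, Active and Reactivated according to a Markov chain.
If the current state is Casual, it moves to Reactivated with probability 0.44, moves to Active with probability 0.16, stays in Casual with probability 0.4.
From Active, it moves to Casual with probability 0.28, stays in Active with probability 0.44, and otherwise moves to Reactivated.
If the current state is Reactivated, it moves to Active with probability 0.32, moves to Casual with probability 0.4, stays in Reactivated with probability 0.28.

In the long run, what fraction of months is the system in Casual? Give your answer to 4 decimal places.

0.3643

Let the stationary distribution be π with π = πP and π_1 + π_2 + π_3 = 1.
π_1 = 0.4·π_1 + 0.28·π_2 + 0.4·π_3
π_2 = 0.16·π_1 + 0.44·π_2 + 0.32·π_3
Solving with the normalization constraint gives π = (0.3643, 0.2974, 0.3383).
So the stationary probability of Casual is 0.3643.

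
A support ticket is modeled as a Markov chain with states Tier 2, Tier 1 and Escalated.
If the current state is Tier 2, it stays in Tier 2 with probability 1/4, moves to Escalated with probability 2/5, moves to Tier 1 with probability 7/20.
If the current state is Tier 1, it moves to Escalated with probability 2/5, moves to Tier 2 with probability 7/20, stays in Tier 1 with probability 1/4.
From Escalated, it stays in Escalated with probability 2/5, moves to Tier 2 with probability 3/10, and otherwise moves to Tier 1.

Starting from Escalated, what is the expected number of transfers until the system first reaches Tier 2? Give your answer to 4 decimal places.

Let t(s) be the expected number of transfers to first reach Tier 2 from state s, with t(Tier 2) = 0. Conditioning on the first transfer:
t(Tier 1) = 1 + 0.25·t(Tier 1) + 0.4·t(Escalated)
t(Escalated) = 1 + 0.3·t(Tier 1) + 0.4·t(Escalated)
Solving: t(Tier 1) = 3.0303, t(Escalated) = 3.1818.
Expected transfers from Escalated to Tier 2: 3.1818.

3.1818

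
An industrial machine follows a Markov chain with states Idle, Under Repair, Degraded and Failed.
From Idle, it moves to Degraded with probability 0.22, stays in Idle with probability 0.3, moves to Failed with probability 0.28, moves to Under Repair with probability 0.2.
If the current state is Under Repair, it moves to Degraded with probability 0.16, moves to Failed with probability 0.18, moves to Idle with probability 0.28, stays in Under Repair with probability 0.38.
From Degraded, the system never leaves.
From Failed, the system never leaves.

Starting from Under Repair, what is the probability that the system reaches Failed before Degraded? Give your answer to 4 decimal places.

Let h(s) be the probability of absorption at Failed starting from transient state s. Then h(Failed) = 1 and h(Degraded) = 0. By first-step analysis:
h(Idle) = 0.3·h(Idle) + 0.2·h(Under Repair) + 0.22·0 + 0.28·1
h(Under Repair) = 0.28·h(Idle) + 0.38·h(Under Repair) + 0.16·0 + 0.18·1
Solving: h(Idle) = 0.5545, h(Under Repair) = 0.5407.
Starting from Under Repair, the probability is 0.5407.

0.5407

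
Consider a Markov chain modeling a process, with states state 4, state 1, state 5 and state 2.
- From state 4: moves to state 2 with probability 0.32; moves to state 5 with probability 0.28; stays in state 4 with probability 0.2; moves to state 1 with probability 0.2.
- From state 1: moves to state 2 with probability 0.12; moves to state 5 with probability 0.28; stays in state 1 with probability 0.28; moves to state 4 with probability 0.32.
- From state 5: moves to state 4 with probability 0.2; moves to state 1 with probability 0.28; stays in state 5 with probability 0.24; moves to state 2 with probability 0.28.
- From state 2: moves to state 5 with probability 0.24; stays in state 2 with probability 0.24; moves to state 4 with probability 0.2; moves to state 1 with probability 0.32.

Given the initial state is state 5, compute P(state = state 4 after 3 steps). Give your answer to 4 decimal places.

0.2330

Propagate the distribution vector 3 steps from state 5.
After 0 steps: (0.0000, 0.0000, 1.0000, 0.0000)
After 1 step: (0.2000, 0.2800, 0.2400, 0.2800)
After 2 steps: (0.2336, 0.2752, 0.2592, 0.2320)
After 3 steps: (0.2330, 0.2706, 0.2604, 0.2360)
P(in state 4 after 3 steps) = 0.2330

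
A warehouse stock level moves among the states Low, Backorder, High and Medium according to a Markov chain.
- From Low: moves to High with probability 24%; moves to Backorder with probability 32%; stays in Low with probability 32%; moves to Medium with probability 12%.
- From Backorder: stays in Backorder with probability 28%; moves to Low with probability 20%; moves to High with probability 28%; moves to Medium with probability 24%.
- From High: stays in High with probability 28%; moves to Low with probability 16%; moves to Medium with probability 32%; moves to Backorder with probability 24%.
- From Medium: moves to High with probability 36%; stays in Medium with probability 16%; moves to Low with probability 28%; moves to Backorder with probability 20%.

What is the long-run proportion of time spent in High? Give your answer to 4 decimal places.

Let the stationary distribution be π with π = πP and π_1 + π_2 + π_3 + π_4 = 1.
π_1 = 0.32·π_1 + 0.2·π_2 + 0.16·π_3 + 0.28·π_4
π_2 = 0.32·π_1 + 0.28·π_2 + 0.24·π_3 + 0.2·π_4
π_3 = 0.24·π_1 + 0.28·π_2 + 0.28·π_3 + 0.36·π_4
Solving with the normalization constraint gives π = (0.2340, 0.2604, 0.2880, 0.2176).
So the stationary probability of High is 0.2880.

0.2880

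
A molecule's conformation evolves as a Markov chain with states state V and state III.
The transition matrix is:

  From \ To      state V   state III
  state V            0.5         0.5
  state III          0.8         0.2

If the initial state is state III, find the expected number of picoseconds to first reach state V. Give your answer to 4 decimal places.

Let t(s) be the expected number of picoseconds to first reach state V from state s, with t(state V) = 0. Conditioning on the first picosecond:
t(state III) = 1 + 0.2·t(state III)
Solving: t(state III) = 1.2500.
Expected picoseconds from state III to state V: 1.2500.

1.2500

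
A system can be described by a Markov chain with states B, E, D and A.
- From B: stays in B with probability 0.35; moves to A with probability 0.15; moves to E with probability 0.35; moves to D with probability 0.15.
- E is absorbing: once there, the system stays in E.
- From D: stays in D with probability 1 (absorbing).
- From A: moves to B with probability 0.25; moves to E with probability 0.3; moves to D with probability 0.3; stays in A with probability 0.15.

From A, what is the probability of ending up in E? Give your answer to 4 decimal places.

Let h(s) be the probability of absorption at E starting from transient state s. Then h(E) = 1 and h(D) = 0. By first-step analysis:
h(B) = 0.35·h(B) + 0.35·1 + 0.15·0 + 0.15·h(A)
h(A) = 0.25·h(B) + 0.3·1 + 0.3·0 + 0.15·h(A)
Solving: h(B) = 0.6650, h(A) = 0.5485.
Starting from A, the probability is 0.5485.

0.5485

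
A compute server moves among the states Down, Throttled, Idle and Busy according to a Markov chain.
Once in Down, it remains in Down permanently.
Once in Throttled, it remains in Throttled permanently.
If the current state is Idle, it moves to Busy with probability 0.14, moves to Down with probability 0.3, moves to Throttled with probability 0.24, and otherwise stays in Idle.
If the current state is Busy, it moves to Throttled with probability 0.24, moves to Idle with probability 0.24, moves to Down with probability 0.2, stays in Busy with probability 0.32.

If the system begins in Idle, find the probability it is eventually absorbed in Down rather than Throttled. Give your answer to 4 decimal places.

Let h(s) be the probability of absorption at Down starting from transient state s. Then h(Down) = 1 and h(Throttled) = 0. By first-step analysis:
h(Idle) = 0.3·1 + 0.24·0 + 0.32·h(Idle) + 0.14·h(Busy)
h(Busy) = 0.2·1 + 0.24·0 + 0.24·h(Idle) + 0.32·h(Busy)
Solving: h(Idle) = 0.5410, h(Busy) = 0.4851.
Starting from Idle, the probability is 0.5410.

0.5410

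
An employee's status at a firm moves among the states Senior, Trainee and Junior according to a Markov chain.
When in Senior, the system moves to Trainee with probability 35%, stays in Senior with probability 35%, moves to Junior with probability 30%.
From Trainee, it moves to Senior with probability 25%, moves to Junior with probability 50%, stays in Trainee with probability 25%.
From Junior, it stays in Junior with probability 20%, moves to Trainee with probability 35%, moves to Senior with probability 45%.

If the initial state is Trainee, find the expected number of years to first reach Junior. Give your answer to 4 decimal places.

Let t(s) be the expected number of years to first reach Junior from state s, with t(Junior) = 0. Conditioning on the first year:
t(Senior) = 1 + 0.35·t(Senior) + 0.35·t(Trainee)
t(Trainee) = 1 + 0.25·t(Senior) + 0.25·t(Trainee)
Solving: t(Senior) = 2.7500, t(Trainee) = 2.2500.
Expected years from Trainee to Junior: 2.2500.

2.2500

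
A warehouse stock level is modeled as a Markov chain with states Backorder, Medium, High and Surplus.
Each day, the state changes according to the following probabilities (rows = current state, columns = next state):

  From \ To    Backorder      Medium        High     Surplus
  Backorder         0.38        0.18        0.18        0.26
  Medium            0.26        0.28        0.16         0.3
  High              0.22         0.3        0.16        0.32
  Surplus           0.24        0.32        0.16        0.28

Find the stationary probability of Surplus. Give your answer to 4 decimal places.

Let the stationary distribution be π with π = πP and π_1 + π_2 + π_3 + π_4 = 1.
π_1 = 0.38·π_1 + 0.26·π_2 + 0.22·π_3 + 0.24·π_4
π_2 = 0.18·π_1 + 0.28·π_2 + 0.3·π_3 + 0.32·π_4
π_3 = 0.18·π_1 + 0.16·π_2 + 0.16·π_3 + 0.16·π_4
Solving with the normalization constraint gives π = (0.2814, 0.2666, 0.1656, 0.2863).
So the stationary probability of Surplus is 0.2863.

0.2863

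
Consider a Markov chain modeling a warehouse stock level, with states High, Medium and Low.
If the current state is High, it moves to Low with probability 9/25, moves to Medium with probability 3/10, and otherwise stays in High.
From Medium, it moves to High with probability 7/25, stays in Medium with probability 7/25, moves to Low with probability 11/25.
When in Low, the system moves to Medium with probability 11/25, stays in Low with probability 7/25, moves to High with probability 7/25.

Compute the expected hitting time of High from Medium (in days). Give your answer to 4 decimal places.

Let t(s) be the expected number of days to first reach High from state s, with t(High) = 0. Conditioning on the first day:
t(Medium) = 1 + 0.28·t(Medium) + 0.44·t(Low)
t(Low) = 1 + 0.44·t(Medium) + 0.28·t(Low)
Solving: t(Medium) = 3.5714, t(Low) = 3.5714.
Expected days from Medium to High: 3.5714.

3.5714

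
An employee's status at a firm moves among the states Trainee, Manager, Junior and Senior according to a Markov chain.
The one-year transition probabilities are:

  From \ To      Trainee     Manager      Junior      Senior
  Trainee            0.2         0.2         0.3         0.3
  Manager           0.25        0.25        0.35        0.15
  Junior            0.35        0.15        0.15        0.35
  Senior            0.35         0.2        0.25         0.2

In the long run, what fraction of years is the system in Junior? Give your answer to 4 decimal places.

Let the stationary distribution be π with π = πP and π_1 + π_2 + π_3 + π_4 = 1.
π_1 = 0.2·π_1 + 0.25·π_2 + 0.35·π_3 + 0.35·π_4
π_2 = 0.2·π_1 + 0.25·π_2 + 0.15·π_3 + 0.2·π_4
π_3 = 0.3·π_1 + 0.35·π_2 + 0.15·π_3 + 0.25·π_4
Solving with the normalization constraint gives π = (0.2872, 0.1969, 0.2582, 0.2576).
So the stationary probability of Junior is 0.2582.

0.2582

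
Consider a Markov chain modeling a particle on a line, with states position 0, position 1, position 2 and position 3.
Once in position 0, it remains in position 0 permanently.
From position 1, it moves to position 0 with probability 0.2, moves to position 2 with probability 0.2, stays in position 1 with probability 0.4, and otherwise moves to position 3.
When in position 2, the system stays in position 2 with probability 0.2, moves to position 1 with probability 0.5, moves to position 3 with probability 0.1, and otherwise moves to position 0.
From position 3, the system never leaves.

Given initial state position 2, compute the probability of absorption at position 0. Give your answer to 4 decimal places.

Let h(s) be the probability of absorption at position 0 starting from transient state s. Then h(position 0) = 1 and h(position 3) = 0. By first-step analysis:
h(position 1) = 0.2·1 + 0.4·h(position 1) + 0.2·h(position 2) + 0.2·0
h(position 2) = 0.2·1 + 0.5·h(position 1) + 0.2·h(position 2) + 0.1·0
Solving: h(position 1) = 0.5263, h(position 2) = 0.5789.
Starting from position 2, the probability is 0.5789.

0.5789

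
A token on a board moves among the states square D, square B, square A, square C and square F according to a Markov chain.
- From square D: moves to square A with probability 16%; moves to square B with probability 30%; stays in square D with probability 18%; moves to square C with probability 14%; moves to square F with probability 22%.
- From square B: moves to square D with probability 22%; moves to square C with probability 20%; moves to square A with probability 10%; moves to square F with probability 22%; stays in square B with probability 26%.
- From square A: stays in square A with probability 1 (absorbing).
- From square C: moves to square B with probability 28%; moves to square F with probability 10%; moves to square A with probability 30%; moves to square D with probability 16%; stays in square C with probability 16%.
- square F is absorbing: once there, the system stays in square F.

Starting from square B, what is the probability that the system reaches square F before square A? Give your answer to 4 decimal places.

0.5723

Let h(s) be the probability of absorption at square F starting from transient state s. Then h(square F) = 1 and h(square A) = 0. By first-step analysis:
h(square D) = 0.18·h(square D) + 0.3·h(square B) + 0.16·0 + 0.14·h(square C) + 0.22·1
h(square B) = 0.22·h(square D) + 0.26·h(square B) + 0.1·0 + 0.2·h(square C) + 0.22·1
h(square C) = 0.16·h(square D) + 0.28·h(square B) + 0.3·0 + 0.16·h(square C) + 0.1·1
Solving: h(square D) = 0.5484, h(square B) = 0.5723, h(square C) = 0.4143.
Starting from square B, the probability is 0.5723.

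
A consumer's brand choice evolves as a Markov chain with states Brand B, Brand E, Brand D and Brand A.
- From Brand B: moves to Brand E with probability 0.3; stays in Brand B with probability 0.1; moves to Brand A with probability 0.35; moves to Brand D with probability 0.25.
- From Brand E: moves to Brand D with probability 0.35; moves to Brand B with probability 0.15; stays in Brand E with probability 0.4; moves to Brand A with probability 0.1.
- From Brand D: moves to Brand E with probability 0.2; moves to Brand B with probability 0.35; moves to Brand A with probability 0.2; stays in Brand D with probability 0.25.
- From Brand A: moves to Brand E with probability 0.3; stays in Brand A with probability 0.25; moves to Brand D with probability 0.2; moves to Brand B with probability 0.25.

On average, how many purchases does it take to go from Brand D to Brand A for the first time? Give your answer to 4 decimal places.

Let t(s) be the expected number of purchases to first reach Brand A from state s, with t(Brand A) = 0. Conditioning on the first purchase:
t(Brand B) = 1 + 0.1·t(Brand B) + 0.3·t(Brand E) + 0.25·t(Brand D)
t(Brand E) = 1 + 0.15·t(Brand B) + 0.4·t(Brand E) + 0.35·t(Brand D)
t(Brand D) = 1 + 0.35·t(Brand B) + 0.2·t(Brand E) + 0.25·t(Brand D)
Solving: t(Brand B) = 4.3026, t(Brand E) = 5.5556, t(Brand D) = 4.8227.
Expected purchases from Brand D to Brand A: 4.8227.

4.8227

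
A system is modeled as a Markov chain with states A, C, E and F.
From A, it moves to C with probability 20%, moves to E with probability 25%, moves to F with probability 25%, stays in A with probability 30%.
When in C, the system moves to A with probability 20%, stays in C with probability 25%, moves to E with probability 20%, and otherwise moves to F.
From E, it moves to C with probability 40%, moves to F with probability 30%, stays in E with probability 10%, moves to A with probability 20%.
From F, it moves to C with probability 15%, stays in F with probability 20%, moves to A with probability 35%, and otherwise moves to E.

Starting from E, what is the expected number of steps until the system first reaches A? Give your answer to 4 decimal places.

4.1176

Let t(s) be the expected number of steps to first reach A from state s, with t(A) = 0. Conditioning on the first step:
t(C) = 1 + 0.25·t(C) + 0.2·t(E) + 0.35·t(F)
t(E) = 1 + 0.4·t(C) + 0.1·t(E) + 0.3·t(F)
t(F) = 1 + 0.15·t(C) + 0.3·t(E) + 0.2·t(F)
Solving: t(C) = 4.0935, t(E) = 4.1176, t(F) = 3.5616.
Expected steps from E to A: 4.1176.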